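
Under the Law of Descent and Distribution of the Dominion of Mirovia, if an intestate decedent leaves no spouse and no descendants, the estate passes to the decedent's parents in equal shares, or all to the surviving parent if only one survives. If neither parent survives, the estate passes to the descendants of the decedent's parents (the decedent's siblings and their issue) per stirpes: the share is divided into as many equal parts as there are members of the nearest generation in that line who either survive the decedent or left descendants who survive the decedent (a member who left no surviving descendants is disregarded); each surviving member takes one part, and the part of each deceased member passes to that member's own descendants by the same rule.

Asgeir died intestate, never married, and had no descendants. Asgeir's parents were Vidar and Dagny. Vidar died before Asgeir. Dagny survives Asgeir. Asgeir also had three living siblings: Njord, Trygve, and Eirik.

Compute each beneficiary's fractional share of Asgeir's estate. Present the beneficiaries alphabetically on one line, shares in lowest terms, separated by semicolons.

Dagny 1

Only one parent, Dagny, survives, so Dagny takes the entire estate. The siblings take nothing because a surviving parent has priority.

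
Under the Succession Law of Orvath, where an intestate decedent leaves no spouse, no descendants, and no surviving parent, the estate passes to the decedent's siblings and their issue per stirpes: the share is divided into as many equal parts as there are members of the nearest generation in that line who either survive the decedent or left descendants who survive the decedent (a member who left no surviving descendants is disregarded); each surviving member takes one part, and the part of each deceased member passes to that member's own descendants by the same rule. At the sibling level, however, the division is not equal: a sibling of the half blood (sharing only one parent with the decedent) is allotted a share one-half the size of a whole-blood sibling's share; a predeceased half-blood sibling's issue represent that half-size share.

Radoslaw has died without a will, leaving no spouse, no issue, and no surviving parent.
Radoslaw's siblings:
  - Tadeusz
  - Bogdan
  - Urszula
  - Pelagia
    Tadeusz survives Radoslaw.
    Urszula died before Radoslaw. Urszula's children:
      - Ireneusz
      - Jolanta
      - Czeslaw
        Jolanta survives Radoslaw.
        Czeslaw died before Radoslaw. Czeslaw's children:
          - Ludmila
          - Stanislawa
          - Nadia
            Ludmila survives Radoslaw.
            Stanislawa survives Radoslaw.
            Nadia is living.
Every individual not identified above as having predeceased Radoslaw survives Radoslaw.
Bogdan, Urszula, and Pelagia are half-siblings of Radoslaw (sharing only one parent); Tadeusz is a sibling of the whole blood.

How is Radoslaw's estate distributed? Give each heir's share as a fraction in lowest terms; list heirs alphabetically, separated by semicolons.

No spouse, descendants, or parent survives, so the estate passes to Radoslaw's siblings per stirpes.
Half-blood siblings count for one-half the weight of whole-blood siblings at the initial division.
Dividing 1 in proportion to weights (total weight 5/2): Tadeusz (weight 1) → 2/5; Bogdan (weight 1/2) → 1/5; Urszula (weight 1/2) → 1/5; Pelagia (weight 1/2) → 1/5.
Tadeusz is living and takes 2/5.
Bogdan is living and takes 1/5.
Urszula predeceased; the 1/5 allotted to Urszula's branch passes to Urszula's issue by representation.
The 1/5 is divided into 3 equal shares of 1/15 among Ireneusz, Jolanta, Czeslaw.
Ireneusz is living and takes 1/15.
Jolanta is living and takes 1/15.
Czeslaw predeceased; the 1/15 allotted to Czeslaw's branch passes to Czeslaw's issue by representation.
The 1/15 is divided into 3 equal shares of 1/45 among Ludmila, Stanislawa, Nadia.
Ludmila is living and takes 1/45.
Stanislawa is living and takes 1/45.
Nadia is living and takes 1/45.
Pelagia is living and takes 1/5.

Bogdan 1/5; Ireneusz 1/15; Jolanta 1/15; Ludmila 1/45; Nadia 1/45; Pelagia 1/5; Stanislawa 1/45; Tadeusz 2/5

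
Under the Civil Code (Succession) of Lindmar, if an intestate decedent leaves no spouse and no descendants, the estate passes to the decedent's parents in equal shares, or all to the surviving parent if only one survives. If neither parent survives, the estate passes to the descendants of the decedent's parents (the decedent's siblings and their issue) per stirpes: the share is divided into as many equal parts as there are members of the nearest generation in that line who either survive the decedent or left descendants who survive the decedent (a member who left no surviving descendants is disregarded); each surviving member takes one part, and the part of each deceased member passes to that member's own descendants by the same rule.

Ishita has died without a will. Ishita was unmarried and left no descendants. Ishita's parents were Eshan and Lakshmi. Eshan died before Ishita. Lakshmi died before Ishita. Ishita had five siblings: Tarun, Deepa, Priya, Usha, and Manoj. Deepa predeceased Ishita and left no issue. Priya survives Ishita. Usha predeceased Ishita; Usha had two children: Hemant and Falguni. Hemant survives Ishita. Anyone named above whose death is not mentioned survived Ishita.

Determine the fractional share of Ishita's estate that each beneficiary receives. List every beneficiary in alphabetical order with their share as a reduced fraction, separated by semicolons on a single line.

Falguni 1/8; Hemant 1/8; Manoj 1/4; Priya 1/4; Tarun 1/4

Neither parent survives and there are no descendants, so the estate passes to Ishita's siblings and their issue per stirpes.
Deepa left no surviving issue, so that branch lapses and is disregarded.
The estate is divided into 4 equal shares of 1/4 among Tarun, Priya, Usha, Manoj.
Tarun is living and takes 1/4.
Priya is living and takes 1/4.
Usha predeceased; the 1/4 allotted to Usha's branch passes to Usha's issue by representation.
The 1/4 is divided into 2 equal shares of 1/8 among Hemant, Falguni.
Hemant is living and takes 1/8.
Falguni is living and takes 1/8.
Manoj is living and takes 1/4.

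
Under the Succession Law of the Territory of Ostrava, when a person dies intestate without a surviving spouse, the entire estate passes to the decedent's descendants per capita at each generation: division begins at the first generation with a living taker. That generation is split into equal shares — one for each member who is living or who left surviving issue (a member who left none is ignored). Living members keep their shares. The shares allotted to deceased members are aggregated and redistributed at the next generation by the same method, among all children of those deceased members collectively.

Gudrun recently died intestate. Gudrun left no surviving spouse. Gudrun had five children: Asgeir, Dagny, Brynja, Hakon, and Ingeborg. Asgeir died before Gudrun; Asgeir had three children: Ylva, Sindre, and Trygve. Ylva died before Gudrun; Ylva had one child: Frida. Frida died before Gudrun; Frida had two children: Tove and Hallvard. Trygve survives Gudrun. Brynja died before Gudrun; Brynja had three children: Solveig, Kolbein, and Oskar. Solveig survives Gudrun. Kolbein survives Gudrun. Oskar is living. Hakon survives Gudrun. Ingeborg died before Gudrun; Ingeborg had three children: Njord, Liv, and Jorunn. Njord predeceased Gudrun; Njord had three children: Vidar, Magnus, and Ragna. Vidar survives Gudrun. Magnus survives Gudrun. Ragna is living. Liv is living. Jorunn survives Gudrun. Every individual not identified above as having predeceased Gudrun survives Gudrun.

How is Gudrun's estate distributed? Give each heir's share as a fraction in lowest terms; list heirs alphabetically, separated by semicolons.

There is no surviving spouse, so the entire estate passes to Gudrun's descendants per capita at each generation.
At generation 1 (Asgeir, Dagny, Brynja, Hakon, Ingeborg) there are 5 shares of (1)/5 = 1/5 each.
Living: Dagny and Hakon — each takes 1/5.
Deceased: Asgeir, Brynja, and Ingeborg. Their combined 3/5 is pooled and carried to generation 2.
At generation 2 (Ylva, Sindre, Trygve, Solveig, Kolbein, Oskar, Njord, Liv, Jorunn) there are 9 shares of (3/5)/9 = 1/15 each.
Living: Sindre, Trygve, Solveig, Kolbein, Oskar, Liv, and Jorunn — each takes 1/15.
Deceased: Ylva and Njord. Their combined 2/15 is pooled and carried to generation 3.
At generation 3 (Frida, Vidar, Magnus, Ragna) there are 4 shares of (2/15)/4 = 1/30 each.
Living: Vidar, Magnus, and Ragna — each takes 1/30.
Deceased: Frida. That 1/30 share is carried to generation 4.
At generation 4 (Tove, Hallvard) there are 2 shares of (1/30)/2 = 1/60 each.
Living: Tove and Hallvard — each takes 1/60.

Dagny 1/5; Hakon 1/5; Hallvard 1/60; Jorunn 1/15; Kolbein 1/15; Liv 1/15; Magnus 1/30; Oskar 1/15; Ragna 1/30; Sindre 1/15; Solveig 1/15; Tove 1/60; Trygve 1/15; Vidar 1/30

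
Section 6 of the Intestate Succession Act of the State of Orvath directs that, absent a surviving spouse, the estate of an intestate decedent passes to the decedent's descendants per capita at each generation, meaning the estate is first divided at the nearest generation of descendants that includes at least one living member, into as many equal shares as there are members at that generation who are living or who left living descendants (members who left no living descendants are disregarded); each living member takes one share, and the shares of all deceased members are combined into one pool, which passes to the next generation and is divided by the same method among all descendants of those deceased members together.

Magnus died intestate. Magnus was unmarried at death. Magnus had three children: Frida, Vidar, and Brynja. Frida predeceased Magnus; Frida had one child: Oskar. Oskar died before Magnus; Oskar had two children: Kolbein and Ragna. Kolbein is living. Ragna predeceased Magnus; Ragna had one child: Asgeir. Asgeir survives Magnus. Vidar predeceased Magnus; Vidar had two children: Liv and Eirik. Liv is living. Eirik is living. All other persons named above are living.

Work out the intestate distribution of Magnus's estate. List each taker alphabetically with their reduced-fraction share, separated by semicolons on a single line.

There is no surviving spouse, so the entire estate passes to Magnus's descendants per capita at each generation.
At generation 1 (Frida, Vidar, Brynja) there are 3 shares of (1)/3 = 1/3 each.
Living: Brynja — each takes 1/3.
Deceased: Frida and Vidar. Their combined 2/3 is pooled and carried to generation 2.
At generation 2 (Oskar, Liv, Eirik) there are 3 shares of (2/3)/3 = 2/9 each.
Living: Liv and Eirik — each takes 2/9.
Deceased: Oskar. That 2/9 share is carried to generation 3.
At generation 3 (Kolbein, Ragna) there are 2 shares of (2/9)/2 = 1/9 each.
Living: Kolbein — each takes 1/9.
Deceased: Ragna. That 1/9 share is carried to generation 4.
At generation 4 (Asgeir) there are 1 shares of (1/9)/1 = 1/9 each.
Living: Asgeir — each takes 1/9.

Asgeir 1/9; Brynja 1/3; Eirik 2/9; Kolbein 1/9; Liv 2/9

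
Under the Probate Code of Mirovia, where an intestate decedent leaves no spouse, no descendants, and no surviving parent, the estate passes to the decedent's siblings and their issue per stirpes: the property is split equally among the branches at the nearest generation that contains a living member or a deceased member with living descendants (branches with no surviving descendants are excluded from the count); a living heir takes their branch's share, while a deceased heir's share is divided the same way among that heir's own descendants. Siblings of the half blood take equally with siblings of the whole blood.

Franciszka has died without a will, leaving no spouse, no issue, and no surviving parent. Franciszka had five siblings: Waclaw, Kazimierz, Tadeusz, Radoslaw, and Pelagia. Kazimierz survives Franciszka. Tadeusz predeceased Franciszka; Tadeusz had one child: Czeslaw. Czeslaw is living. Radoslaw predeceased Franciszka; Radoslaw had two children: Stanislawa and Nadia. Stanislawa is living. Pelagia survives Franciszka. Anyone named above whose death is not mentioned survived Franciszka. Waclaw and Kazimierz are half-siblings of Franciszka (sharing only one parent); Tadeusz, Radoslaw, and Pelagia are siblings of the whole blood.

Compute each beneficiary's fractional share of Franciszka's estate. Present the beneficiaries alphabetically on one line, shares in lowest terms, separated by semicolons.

No spouse, descendants, or parent survives, so the estate passes to Franciszka's siblings per stirpes.
Half-blood and whole-blood siblings take equally under the stated rule.
The estate is divided into 5 equal shares of 1/5 among Waclaw, Kazimierz, Tadeusz, Radoslaw, Pelagia.
Waclaw is living and takes 1/5.
Kazimierz is living and takes 1/5.
Tadeusz predeceased; the 1/5 allotted to Tadeusz's branch passes to Tadeusz's issue by representation.
Czeslaw is the sole taker at this level and receives the full 1/5.
Radoslaw predeceased; the 1/5 allotted to Radoslaw's branch passes to Radoslaw's issue by representation.
The 1/5 is divided into 2 equal shares of 1/10 among Stanislawa, Nadia.
Stanislawa is living and takes 1/10.
Nadia is living and takes 1/10.
Pelagia is living and takes 1/5.

Czeslaw 1/5; Kazimierz 1/5; Nadia 1/10; Pelagia 1/5; Stanislawa 1/10; Waclaw 1/5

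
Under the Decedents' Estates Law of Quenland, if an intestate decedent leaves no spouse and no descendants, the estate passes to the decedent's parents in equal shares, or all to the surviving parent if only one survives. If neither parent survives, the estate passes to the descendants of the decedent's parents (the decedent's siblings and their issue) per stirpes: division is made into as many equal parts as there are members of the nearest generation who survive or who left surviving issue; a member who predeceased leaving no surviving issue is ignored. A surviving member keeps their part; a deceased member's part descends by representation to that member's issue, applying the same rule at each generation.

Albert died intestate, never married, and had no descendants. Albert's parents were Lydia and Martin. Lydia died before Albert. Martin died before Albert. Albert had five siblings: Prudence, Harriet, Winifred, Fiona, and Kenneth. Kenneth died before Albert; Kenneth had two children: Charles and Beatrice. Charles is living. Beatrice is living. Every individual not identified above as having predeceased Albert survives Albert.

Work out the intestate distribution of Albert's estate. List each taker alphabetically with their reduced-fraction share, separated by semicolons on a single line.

Beatrice 1/10; Charles 1/10; Fiona 1/5; Harriet 1/5; Prudence 1/5; Winifred 1/5

Neither parent survives and there are no descendants, so the estate passes to Albert's siblings and their issue per stirpes.
The estate is divided into 5 equal shares of 1/5 among Prudence, Harriet, Winifred, Fiona, Kenneth.
Prudence is living and takes 1/5.
Harriet is living and takes 1/5.
Winifred is living and takes 1/5.
Fiona is living and takes 1/5.
Kenneth predeceased; the 1/5 allotted to Kenneth's branch passes to Kenneth's issue by representation.
The 1/5 is divided into 2 equal shares of 1/10 among Charles, Beatrice.
Charles is living and takes 1/10.
Beatrice is living and takes 1/10.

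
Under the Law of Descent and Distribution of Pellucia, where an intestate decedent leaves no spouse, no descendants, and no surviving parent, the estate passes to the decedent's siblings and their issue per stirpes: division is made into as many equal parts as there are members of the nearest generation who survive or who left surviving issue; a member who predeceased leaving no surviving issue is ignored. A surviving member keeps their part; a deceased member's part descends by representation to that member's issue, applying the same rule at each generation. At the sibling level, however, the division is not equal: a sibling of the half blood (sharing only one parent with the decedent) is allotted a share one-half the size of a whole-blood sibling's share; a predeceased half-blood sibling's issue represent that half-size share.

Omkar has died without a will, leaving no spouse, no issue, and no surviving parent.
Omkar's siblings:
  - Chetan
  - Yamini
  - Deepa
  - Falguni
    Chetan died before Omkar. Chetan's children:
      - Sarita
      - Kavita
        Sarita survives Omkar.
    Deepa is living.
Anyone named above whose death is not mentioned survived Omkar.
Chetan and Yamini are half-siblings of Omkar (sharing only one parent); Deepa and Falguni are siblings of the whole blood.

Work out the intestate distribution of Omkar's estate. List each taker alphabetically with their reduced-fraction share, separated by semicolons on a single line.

No spouse, descendants, or parent survives, so the estate passes to Omkar's siblings per stirpes.
Half-blood siblings count for one-half the weight of whole-blood siblings at the initial division.
Dividing 1 in proportion to weights (total weight 3): Chetan (weight 1/2) → 1/6; Yamini (weight 1/2) → 1/6; Deepa (weight 1) → 1/3; Falguni (weight 1) → 1/3.
Chetan predeceased; the 1/6 allotted to Chetan's branch passes to Chetan's issue by representation.
The 1/6 is divided into 2 equal shares of 1/12 among Sarita, Kavita.
Sarita is living and takes 1/12.
Kavita is living and takes 1/12.
Yamini is living and takes 1/6.
Deepa is living and takes 1/3.
Falguni is living and takes 1/3.

Deepa 1/3; Falguni 1/3; Kavita 1/12; Sarita 1/12; Yamini 1/6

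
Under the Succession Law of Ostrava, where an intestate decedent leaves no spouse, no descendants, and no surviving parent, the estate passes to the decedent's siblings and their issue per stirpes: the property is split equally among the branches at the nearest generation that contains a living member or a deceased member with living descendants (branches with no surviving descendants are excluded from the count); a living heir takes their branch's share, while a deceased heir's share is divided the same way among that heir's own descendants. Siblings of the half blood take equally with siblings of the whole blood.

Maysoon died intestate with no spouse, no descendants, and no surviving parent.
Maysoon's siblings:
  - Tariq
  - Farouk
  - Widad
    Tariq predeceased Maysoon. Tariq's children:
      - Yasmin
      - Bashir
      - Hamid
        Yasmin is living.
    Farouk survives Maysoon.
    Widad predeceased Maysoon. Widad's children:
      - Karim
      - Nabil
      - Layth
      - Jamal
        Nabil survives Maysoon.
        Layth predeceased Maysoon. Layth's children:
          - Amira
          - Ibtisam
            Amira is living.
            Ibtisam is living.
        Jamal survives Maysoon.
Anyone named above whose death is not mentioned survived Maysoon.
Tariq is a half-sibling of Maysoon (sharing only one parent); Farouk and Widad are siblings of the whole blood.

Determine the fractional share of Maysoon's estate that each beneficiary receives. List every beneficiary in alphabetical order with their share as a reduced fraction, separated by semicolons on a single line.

Amira 1/24; Bashir 1/9; Farouk 1/3; Hamid 1/9; Ibtisam 1/24; Jamal 1/12; Karim 1/12; Nabil 1/12; Yasmin 1/9

No spouse, descendants, or parent survives, so the estate passes to Maysoon's siblings per stirpes.
Half-blood and whole-blood siblings take equally under the stated rule.
The estate is divided into 3 equal shares of 1/3 among Tariq, Farouk, Widad.
Tariq predeceased; the 1/3 allotted to Tariq's branch passes to Tariq's issue by representation.
The 1/3 is divided into 3 equal shares of 1/9 among Yasmin, Bashir, Hamid.
Yasmin is living and takes 1/9.
Bashir is living and takes 1/9.
Hamid is living and takes 1/9.
Farouk is living and takes 1/3.
Widad predeceased; the 1/3 allotted to Widad's branch passes to Widad's issue by representation.
The 1/3 is divided into 4 equal shares of 1/12 among Karim, Nabil, Layth, Jamal.
Karim is living and takes 1/12.
Nabil is living and takes 1/12.
Layth predeceased; the 1/12 allotted to Layth's branch passes to Layth's issue by representation.
The 1/12 is divided into 2 equal shares of 1/24 among Amira, Ibtisam.
Amira is living and takes 1/24.
Ibtisam is living and takes 1/24.
Jamal is living and takes 1/12.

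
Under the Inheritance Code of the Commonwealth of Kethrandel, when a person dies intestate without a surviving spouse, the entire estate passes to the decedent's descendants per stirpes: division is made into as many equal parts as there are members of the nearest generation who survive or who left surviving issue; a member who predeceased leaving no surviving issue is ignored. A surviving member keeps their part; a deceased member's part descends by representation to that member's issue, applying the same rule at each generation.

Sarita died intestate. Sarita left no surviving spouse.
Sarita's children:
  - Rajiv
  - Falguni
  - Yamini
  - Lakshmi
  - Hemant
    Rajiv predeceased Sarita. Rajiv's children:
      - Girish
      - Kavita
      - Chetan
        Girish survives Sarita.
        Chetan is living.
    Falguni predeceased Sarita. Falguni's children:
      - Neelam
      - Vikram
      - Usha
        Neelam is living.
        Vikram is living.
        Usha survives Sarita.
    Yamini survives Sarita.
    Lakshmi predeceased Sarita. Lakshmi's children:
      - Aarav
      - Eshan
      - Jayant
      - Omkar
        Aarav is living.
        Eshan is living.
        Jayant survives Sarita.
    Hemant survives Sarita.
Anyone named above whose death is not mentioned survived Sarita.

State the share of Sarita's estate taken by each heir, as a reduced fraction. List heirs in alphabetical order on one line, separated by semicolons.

There is no surviving spouse, so the entire estate passes to Sarita's descendants per stirpes.
The estate is divided into 5 equal shares of 1/5 among Rajiv, Falguni, Yamini, Lakshmi, Hemant.
Rajiv predeceased; the 1/5 allotted to Rajiv's branch passes to Rajiv's issue by representation.
The 1/5 is divided into 3 equal shares of 1/15 among Girish, Kavita, Chetan.
Girish is living and takes 1/15.
Kavita is living and takes 1/15.
Chetan is living and takes 1/15.
Falguni predeceased; the 1/5 allotted to Falguni's branch passes to Falguni's issue by representation.
The 1/5 is divided into 3 equal shares of 1/15 among Neelam, Vikram, Usha.
Neelam is living and takes 1/15.
Vikram is living and takes 1/15.
Usha is living and takes 1/15.
Yamini is living and takes 1/5.
Lakshmi predeceased; the 1/5 allotted to Lakshmi's branch passes to Lakshmi's issue by representation.
The 1/5 is divided into 4 equal shares of 1/20 among Aarav, Eshan, Jayant, Omkar.
Aarav is living and takes 1/20.
Eshan is living and takes 1/20.
Jayant is living and takes 1/20.
Omkar is living and takes 1/20.
Hemant is living and takes 1/5.

Aarav 1/20; Chetan 1/15; Eshan 1/20; Girish 1/15; Hemant 1/5; Jayant 1/20; Kavita 1/15; Neelam 1/15; Omkar 1/20; Usha 1/15; Vikram 1/15; Yamini 1/5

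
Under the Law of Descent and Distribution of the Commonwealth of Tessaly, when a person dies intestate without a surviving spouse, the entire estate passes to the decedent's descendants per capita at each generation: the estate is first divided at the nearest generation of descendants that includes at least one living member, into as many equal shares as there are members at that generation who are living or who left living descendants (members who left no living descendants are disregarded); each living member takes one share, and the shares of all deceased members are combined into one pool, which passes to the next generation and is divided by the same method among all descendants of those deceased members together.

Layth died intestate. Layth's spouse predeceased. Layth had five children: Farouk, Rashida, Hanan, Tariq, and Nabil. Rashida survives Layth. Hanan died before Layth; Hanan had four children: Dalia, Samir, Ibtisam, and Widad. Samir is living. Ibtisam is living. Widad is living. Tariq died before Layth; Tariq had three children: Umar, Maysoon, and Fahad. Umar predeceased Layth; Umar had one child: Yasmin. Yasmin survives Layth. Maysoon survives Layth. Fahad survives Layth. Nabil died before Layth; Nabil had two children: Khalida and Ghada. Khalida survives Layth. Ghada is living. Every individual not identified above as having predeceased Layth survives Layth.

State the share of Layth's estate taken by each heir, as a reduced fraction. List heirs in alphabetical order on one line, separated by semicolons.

There is no surviving spouse, so the entire estate passes to Layth's descendants per capita at each generation.
At generation 1 (Farouk, Rashida, Hanan, Tariq, Nabil) there are 5 shares of (1)/5 = 1/5 each.
Living: Farouk and Rashida — each takes 1/5.
Deceased: Hanan, Tariq, and Nabil. Their combined 3/5 is pooled and carried to generation 2.
At generation 2 (Dalia, Samir, Ibtisam, Widad, Umar, Maysoon, Fahad, Khalida, Ghada) there are 9 shares of (3/5)/9 = 1/15 each.
Living: Dalia, Samir, Ibtisam, Widad, Maysoon, Fahad, Khalida, and Ghada — each takes 1/15.
Deceased: Umar. That 1/15 share is carried to generation 3.
At generation 3 (Yasmin) there are 1 shares of (1/15)/1 = 1/15 each.
Living: Yasmin — each takes 1/15.

Dalia 1/15; Fahad 1/15; Farouk 1/5; Ghada 1/15; Ibtisam 1/15; Khalida 1/15; Maysoon 1/15; Rashida 1/5; Samir 1/15; Widad 1/15; Yasmin 1/15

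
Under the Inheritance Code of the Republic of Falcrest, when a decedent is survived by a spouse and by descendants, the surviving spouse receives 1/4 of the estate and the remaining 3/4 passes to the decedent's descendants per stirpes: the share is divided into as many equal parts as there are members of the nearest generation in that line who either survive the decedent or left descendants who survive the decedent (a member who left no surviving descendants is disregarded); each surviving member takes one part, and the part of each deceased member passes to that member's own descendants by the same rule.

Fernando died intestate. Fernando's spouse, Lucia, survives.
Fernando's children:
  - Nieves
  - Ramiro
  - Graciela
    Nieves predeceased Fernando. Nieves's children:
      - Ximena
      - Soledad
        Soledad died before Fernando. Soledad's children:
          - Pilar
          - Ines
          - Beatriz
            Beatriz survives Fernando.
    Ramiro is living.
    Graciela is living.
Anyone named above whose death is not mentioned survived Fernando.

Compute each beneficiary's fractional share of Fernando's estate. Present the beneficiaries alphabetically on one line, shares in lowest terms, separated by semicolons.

Lucia, as surviving spouse, takes 1/4.
The remaining 3/4 passes to Fernando's descendants per stirpes.
The 3/4 is divided into 3 equal shares of 1/4 among Nieves, Ramiro, Graciela.
Nieves predeceased; the 1/4 allotted to Nieves's branch passes to Nieves's issue by representation.
The 1/4 is divided into 2 equal shares of 1/8 among Ximena, Soledad.
Ximena is living and takes 1/8.
Soledad predeceased; the 1/8 allotted to Soledad's branch passes to Soledad's issue by representation.
The 1/8 is divided into 3 equal shares of 1/24 among Pilar, Ines, Beatriz.
Pilar is living and takes 1/24.
Ines is living and takes 1/24.
Beatriz is living and takes 1/24.
Ramiro is living and takes 1/4.
Graciela is living and takes 1/4.

Beatriz 1/24; Graciela 1/4; Ines 1/24; Lucia 1/4; Pilar 1/24; Ramiro 1/4; Ximena 1/8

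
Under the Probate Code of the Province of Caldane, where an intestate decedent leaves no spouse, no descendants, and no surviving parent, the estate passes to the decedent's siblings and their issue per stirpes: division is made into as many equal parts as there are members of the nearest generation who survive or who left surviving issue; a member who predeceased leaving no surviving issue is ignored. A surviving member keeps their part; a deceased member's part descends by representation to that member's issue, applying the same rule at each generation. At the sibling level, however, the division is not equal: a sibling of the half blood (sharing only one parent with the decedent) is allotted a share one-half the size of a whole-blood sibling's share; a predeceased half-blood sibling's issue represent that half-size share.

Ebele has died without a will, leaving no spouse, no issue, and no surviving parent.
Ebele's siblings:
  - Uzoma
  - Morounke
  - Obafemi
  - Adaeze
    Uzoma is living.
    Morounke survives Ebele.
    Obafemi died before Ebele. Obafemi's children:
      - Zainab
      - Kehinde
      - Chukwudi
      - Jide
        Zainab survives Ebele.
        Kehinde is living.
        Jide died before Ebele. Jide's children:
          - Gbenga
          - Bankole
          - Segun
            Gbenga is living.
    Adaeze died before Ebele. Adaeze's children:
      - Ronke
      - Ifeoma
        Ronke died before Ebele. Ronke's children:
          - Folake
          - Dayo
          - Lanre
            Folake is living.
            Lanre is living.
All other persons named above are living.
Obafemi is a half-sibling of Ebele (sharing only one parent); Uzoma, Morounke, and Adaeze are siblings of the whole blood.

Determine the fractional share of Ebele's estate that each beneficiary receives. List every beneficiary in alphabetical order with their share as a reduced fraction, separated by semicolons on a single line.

Bankole 1/84; Chukwudi 1/28; Dayo 1/21; Folake 1/21; Gbenga 1/84; Ifeoma 1/7; Kehinde 1/28; Lanre 1/21; Morounke 2/7; Segun 1/84; Uzoma 2/7; Zainab 1/28

No spouse, descendants, or parent survives, so the estate passes to Ebele's siblings per stirpes.
Half-blood siblings count for one-half the weight of whole-blood siblings at the initial division.
Dividing 1 in proportion to weights (total weight 7/2): Uzoma (weight 1) → 2/7; Morounke (weight 1) → 2/7; Obafemi (weight 1/2) → 1/7; Adaeze (weight 1) → 2/7.
Uzoma is living and takes 2/7.
Morounke is living and takes 2/7.
Obafemi predeceased; the 1/7 allotted to Obafemi's branch passes to Obafemi's issue by representation.
The 1/7 is divided into 4 equal shares of 1/28 among Zainab, Kehinde, Chukwudi, Jide.
Zainab is living and takes 1/28.
Kehinde is living and takes 1/28.
Chukwudi is living and takes 1/28.
Jide predeceased; the 1/28 allotted to Jide's branch passes to Jide's issue by representation.
The 1/28 is divided into 3 equal shares of 1/84 among Gbenga, Bankole, Segun.
Gbenga is living and takes 1/84.
Bankole is living and takes 1/84.
Segun is living and takes 1/84.
Adaeze predeceased; the 2/7 allotted to Adaeze's branch passes to Adaeze's issue by representation.
The 2/7 is divided into 2 equal shares of 1/7 among Ronke, Ifeoma.
Ronke predeceased; the 1/7 allotted to Ronke's branch passes to Ronke's issue by representation.
The 1/7 is divided into 3 equal shares of 1/21 among Folake, Dayo, Lanre.
Folake is living and takes 1/21.
Dayo is living and takes 1/21.
Lanre is living and takes 1/21.
Ifeoma is living and takes 1/7.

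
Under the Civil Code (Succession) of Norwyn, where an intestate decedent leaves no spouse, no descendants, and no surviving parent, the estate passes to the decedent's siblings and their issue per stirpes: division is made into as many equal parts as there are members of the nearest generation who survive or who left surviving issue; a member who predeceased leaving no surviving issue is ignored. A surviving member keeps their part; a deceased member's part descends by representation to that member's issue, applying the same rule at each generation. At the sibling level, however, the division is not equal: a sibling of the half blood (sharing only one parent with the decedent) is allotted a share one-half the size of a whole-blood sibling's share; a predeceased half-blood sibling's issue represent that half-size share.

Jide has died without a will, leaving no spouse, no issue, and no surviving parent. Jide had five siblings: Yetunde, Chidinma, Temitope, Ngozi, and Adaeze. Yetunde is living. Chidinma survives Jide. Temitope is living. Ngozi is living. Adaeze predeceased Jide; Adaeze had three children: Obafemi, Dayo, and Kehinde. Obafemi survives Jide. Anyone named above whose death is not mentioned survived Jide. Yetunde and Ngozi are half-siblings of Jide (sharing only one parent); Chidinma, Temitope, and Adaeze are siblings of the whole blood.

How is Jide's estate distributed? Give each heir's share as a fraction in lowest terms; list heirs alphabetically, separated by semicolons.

No spouse, descendants, or parent survives, so the estate passes to Jide's siblings per stirpes.
Half-blood siblings count for one-half the weight of whole-blood siblings at the initial division.
Dividing 1 in proportion to weights (total weight 4): Yetunde (weight 1/2) → 1/8; Chidinma (weight 1) → 1/4; Temitope (weight 1) → 1/4; Ngozi (weight 1/2) → 1/8; Adaeze (weight 1) → 1/4.
Yetunde is living and takes 1/8.
Chidinma is living and takes 1/4.
Temitope is living and takes 1/4.
Ngozi is living and takes 1/8.
Adaeze predeceased; the 1/4 allotted to Adaeze's branch passes to Adaeze's issue by representation.
The 1/4 is divided into 3 equal shares of 1/12 among Obafemi, Dayo, Kehinde.
Obafemi is living and takes 1/12.
Dayo is living and takes 1/12.
Kehinde is living and takes 1/12.

Chidinma 1/4; Dayo 1/12; Kehinde 1/12; Ngozi 1/8; Obafemi 1/12; Temitope 1/4; Yetunde 1/8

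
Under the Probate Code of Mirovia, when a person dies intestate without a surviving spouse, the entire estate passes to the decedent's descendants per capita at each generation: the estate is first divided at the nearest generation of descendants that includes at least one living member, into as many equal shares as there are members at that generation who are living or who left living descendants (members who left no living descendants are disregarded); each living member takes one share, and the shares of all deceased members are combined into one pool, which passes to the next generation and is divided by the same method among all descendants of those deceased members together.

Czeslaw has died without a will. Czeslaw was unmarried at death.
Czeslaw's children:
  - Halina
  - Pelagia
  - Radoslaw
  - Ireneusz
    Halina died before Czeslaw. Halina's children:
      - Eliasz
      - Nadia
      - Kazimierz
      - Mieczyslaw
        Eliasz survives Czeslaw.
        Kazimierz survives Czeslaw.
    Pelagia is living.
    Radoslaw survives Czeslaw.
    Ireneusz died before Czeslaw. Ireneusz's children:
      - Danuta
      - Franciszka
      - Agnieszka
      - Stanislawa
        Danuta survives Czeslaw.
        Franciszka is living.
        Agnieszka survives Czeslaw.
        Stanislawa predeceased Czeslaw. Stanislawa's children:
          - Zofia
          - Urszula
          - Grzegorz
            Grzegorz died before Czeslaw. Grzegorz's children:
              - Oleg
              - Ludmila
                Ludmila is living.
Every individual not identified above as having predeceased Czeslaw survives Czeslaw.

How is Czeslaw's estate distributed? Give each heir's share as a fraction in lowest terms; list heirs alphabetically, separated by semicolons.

There is no surviving spouse, so the entire estate passes to Czeslaw's descendants per capita at each generation.
At generation 1 (Halina, Pelagia, Radoslaw, Ireneusz) there are 4 shares of (1)/4 = 1/4 each.
Living: Pelagia and Radoslaw — each takes 1/4.
Deceased: Halina and Ireneusz. Their combined 1/2 is pooled and carried to generation 2.
At generation 2 (Eliasz, Nadia, Kazimierz, Mieczyslaw, Danuta, Franciszka, Agnieszka, Stanislawa) there are 8 shares of (1/2)/8 = 1/16 each.
Living: Eliasz, Nadia, Kazimierz, Mieczyslaw, Danuta, Franciszka, and Agnieszka — each takes 1/16.
Deceased: Stanislawa. That 1/16 share is carried to generation 3.
At generation 3 (Zofia, Urszula, Grzegorz) there are 3 shares of (1/16)/3 = 1/48 each.
Living: Zofia and Urszula — each takes 1/48.
Deceased: Grzegorz. That 1/48 share is carried to generation 4.
At generation 4 (Oleg, Ludmila) there are 2 shares of (1/48)/2 = 1/96 each.
Living: Oleg and Ludmila — each takes 1/96.

Agnieszka 1/16; Danuta 1/16; Eliasz 1/16; Franciszka 1/16; Kazimierz 1/16; Ludmila 1/96; Mieczyslaw 1/16; Nadia 1/16; Oleg 1/96; Pelagia 1/4; Radoslaw 1/4; Urszula 1/48; Zofia 1/48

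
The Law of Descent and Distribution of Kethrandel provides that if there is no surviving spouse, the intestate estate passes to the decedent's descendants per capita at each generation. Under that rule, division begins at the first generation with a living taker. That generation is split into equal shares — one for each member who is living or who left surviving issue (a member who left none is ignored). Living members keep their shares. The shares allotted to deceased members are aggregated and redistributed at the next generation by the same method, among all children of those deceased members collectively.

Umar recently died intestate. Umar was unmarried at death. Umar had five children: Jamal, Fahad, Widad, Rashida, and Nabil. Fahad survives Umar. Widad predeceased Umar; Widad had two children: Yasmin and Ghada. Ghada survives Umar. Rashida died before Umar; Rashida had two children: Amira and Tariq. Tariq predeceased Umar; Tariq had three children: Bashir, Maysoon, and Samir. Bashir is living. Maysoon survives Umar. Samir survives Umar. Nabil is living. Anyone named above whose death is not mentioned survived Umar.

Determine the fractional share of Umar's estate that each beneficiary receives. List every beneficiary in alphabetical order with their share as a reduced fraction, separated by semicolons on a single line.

There is no surviving spouse, so the entire estate passes to Umar's descendants per capita at each generation.
At generation 1 (Jamal, Fahad, Widad, Rashida, Nabil) there are 5 shares of (1)/5 = 1/5 each.
Living: Jamal, Fahad, and Nabil — each takes 1/5.
Deceased: Widad and Rashida. Their combined 2/5 is pooled and carried to generation 2.
At generation 2 (Yasmin, Ghada, Amira, Tariq) there are 4 shares of (2/5)/4 = 1/10 each.
Living: Yasmin, Ghada, and Amira — each takes 1/10.
Deceased: Tariq. That 1/10 share is carried to generation 3.
At generation 3 (Bashir, Maysoon, Samir) there are 3 shares of (1/10)/3 = 1/30 each.
Living: Bashir, Maysoon, and Samir — each takes 1/30.

Amira 1/10; Bashir 1/30; Fahad 1/5; Ghada 1/10; Jamal 1/5; Maysoon 1/30; Nabil 1/5; Samir 1/30; Yasmin 1/10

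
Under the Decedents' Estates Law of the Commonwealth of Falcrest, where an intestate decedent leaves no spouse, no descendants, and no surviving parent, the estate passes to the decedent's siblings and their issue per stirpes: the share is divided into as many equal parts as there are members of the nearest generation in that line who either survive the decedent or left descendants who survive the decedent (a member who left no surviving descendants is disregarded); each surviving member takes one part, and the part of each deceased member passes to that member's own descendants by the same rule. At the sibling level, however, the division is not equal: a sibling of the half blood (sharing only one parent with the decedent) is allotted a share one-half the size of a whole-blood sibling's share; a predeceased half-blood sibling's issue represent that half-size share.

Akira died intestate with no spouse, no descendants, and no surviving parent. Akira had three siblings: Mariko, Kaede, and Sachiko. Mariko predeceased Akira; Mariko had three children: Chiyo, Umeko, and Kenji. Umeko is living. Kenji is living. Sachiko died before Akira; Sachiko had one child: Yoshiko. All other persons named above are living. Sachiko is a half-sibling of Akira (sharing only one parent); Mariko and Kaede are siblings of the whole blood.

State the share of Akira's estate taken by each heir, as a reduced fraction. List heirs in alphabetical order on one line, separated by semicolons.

Chiyo 2/15; Kaede 2/5; Kenji 2/15; Umeko 2/15; Yoshiko 1/5

No spouse, descendants, or parent survives, so the estate passes to Akira's siblings per stirpes.
Half-blood siblings count for one-half the weight of whole-blood siblings at the initial division.
Dividing 1 in proportion to weights (total weight 5/2): Mariko (weight 1) → 2/5; Kaede (weight 1) → 2/5; Sachiko (weight 1/2) → 1/5.
Mariko predeceased; the 2/5 allotted to Mariko's branch passes to Mariko's issue by representation.
The 2/5 is divided into 3 equal shares of 2/15 among Chiyo, Umeko, Kenji.
Chiyo is living and takes 2/15.
Umeko is living and takes 2/15.
Kenji is living and takes 2/15.
Kaede is living and takes 2/5.
Sachiko predeceased; the 1/5 allotted to Sachiko's branch passes to Sachiko's issue by representation.
Yoshiko is the sole taker at this level and receives the full 1/5.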